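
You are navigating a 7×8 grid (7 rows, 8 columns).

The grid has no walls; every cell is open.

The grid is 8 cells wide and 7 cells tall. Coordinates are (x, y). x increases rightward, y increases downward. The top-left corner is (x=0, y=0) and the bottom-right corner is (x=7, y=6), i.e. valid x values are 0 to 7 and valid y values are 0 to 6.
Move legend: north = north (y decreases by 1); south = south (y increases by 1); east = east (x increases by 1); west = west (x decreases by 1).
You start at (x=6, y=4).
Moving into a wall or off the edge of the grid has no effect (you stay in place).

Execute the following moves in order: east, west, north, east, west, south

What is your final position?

Answer: Final position: (x=6, y=4)

Derivation:
Start: (x=6, y=4)
  east (east): (x=6, y=4) -> (x=7, y=4)
  west (west): (x=7, y=4) -> (x=6, y=4)
  north (north): (x=6, y=4) -> (x=6, y=3)
  east (east): (x=6, y=3) -> (x=7, y=3)
  west (west): (x=7, y=3) -> (x=6, y=3)
  south (south): (x=6, y=3) -> (x=6, y=4)
Final: (x=6, y=4)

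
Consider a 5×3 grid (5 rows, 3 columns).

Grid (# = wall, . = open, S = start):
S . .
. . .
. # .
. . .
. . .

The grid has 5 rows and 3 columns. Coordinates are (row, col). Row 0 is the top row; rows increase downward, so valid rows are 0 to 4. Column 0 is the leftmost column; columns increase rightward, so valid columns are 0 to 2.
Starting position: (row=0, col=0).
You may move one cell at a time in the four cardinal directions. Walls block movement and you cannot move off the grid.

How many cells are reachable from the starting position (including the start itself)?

BFS flood-fill from (row=0, col=0):
  Distance 0: (row=0, col=0)
  Distance 1: (row=0, col=1), (row=1, col=0)
  Distance 2: (row=0, col=2), (row=1, col=1), (row=2, col=0)
  Distance 3: (row=1, col=2), (row=3, col=0)
  Distance 4: (row=2, col=2), (row=3, col=1), (row=4, col=0)
  Distance 5: (row=3, col=2), (row=4, col=1)
  Distance 6: (row=4, col=2)
Total reachable: 14 (grid has 14 open cells total)

Answer: Reachable cells: 14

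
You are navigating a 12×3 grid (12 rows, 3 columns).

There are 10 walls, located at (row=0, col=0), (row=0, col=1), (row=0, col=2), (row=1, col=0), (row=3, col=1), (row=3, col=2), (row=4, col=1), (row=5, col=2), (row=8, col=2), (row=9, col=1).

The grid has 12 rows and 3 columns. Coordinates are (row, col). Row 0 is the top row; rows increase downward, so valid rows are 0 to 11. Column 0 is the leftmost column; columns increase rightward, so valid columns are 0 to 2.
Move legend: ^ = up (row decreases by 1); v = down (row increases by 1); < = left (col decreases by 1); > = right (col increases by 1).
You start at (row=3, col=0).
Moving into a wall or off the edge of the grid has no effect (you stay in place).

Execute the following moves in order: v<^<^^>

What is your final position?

Start: (row=3, col=0)
  v (down): (row=3, col=0) -> (row=4, col=0)
  < (left): blocked, stay at (row=4, col=0)
  ^ (up): (row=4, col=0) -> (row=3, col=0)
  < (left): blocked, stay at (row=3, col=0)
  ^ (up): (row=3, col=0) -> (row=2, col=0)
  ^ (up): blocked, stay at (row=2, col=0)
  > (right): (row=2, col=0) -> (row=2, col=1)
Final: (row=2, col=1)

Answer: Final position: (row=2, col=1)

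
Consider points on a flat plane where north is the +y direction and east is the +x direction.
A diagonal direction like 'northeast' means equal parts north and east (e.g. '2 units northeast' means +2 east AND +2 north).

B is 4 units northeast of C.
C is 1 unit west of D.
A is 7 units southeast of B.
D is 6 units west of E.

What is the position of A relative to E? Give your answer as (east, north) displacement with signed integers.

Place E at the origin (east=0, north=0).
  D is 6 units west of E: delta (east=-6, north=+0); D at (east=-6, north=0).
  C is 1 unit west of D: delta (east=-1, north=+0); C at (east=-7, north=0).
  B is 4 units northeast of C: delta (east=+4, north=+4); B at (east=-3, north=4).
  A is 7 units southeast of B: delta (east=+7, north=-7); A at (east=4, north=-3).
Therefore A relative to E: (east=4, north=-3).

Answer: A is at (east=4, north=-3) relative to E.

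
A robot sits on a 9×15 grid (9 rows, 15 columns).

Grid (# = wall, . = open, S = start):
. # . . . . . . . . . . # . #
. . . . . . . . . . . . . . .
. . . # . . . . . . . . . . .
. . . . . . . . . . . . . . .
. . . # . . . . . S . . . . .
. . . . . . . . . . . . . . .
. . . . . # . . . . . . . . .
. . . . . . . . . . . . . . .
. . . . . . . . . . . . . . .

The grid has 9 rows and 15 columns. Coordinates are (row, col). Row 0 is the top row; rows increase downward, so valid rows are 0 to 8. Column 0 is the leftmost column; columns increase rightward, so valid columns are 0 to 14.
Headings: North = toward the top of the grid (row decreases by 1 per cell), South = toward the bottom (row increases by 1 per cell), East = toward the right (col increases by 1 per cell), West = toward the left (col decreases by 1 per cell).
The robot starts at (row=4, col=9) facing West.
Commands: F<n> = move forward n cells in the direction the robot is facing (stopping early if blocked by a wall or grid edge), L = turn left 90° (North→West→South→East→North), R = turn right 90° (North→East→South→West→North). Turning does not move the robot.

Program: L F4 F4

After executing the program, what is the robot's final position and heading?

Answer: Final position: (row=8, col=9), facing South

Derivation:
Start: (row=4, col=9), facing West
  L: turn left, now facing South
  F4: move forward 4, now at (row=8, col=9)
  F4: move forward 0/4 (blocked), now at (row=8, col=9)
Final: (row=8, col=9), facing South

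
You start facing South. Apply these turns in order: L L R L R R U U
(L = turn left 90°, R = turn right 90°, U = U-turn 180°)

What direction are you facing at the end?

Answer: Final heading: South

Derivation:
Start: South
  L (left (90° counter-clockwise)) -> East
  L (left (90° counter-clockwise)) -> North
  R (right (90° clockwise)) -> East
  L (left (90° counter-clockwise)) -> North
  R (right (90° clockwise)) -> East
  R (right (90° clockwise)) -> South
  U (U-turn (180°)) -> North
  U (U-turn (180°)) -> South
Final: South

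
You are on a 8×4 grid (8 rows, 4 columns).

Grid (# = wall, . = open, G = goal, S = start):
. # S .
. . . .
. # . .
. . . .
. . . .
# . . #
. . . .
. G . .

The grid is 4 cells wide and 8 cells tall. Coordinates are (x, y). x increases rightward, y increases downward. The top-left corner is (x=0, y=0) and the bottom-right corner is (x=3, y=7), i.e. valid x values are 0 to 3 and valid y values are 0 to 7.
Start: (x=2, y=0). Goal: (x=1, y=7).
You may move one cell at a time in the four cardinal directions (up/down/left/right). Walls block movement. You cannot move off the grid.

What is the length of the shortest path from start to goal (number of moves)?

BFS from (x=2, y=0) until reaching (x=1, y=7):
  Distance 0: (x=2, y=0)
  Distance 1: (x=3, y=0), (x=2, y=1)
  Distance 2: (x=1, y=1), (x=3, y=1), (x=2, y=2)
  Distance 3: (x=0, y=1), (x=3, y=2), (x=2, y=3)
  Distance 4: (x=0, y=0), (x=0, y=2), (x=1, y=3), (x=3, y=3), (x=2, y=4)
  Distance 5: (x=0, y=3), (x=1, y=4), (x=3, y=4), (x=2, y=5)
  Distance 6: (x=0, y=4), (x=1, y=5), (x=2, y=6)
  Distance 7: (x=1, y=6), (x=3, y=6), (x=2, y=7)
  Distance 8: (x=0, y=6), (x=1, y=7), (x=3, y=7)  <- goal reached here
One shortest path (8 moves): (x=2, y=0) -> (x=2, y=1) -> (x=2, y=2) -> (x=2, y=3) -> (x=1, y=3) -> (x=1, y=4) -> (x=1, y=5) -> (x=1, y=6) -> (x=1, y=7)

Answer: Shortest path length: 8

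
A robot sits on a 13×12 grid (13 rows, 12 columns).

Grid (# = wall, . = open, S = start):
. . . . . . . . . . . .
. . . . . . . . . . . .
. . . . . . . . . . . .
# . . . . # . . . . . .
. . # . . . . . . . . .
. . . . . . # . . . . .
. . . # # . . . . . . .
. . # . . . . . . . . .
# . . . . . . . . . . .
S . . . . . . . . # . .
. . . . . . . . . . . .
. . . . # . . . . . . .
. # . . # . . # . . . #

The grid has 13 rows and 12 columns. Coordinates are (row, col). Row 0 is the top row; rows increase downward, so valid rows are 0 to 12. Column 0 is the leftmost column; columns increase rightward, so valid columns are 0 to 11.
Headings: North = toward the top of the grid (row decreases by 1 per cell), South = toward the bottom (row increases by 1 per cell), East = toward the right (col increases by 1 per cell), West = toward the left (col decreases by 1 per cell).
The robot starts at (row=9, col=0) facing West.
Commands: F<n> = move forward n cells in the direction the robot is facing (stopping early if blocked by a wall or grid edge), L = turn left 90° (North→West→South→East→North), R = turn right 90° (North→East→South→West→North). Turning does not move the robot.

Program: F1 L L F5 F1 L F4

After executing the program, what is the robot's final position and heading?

Start: (row=9, col=0), facing West
  F1: move forward 0/1 (blocked), now at (row=9, col=0)
  L: turn left, now facing South
  L: turn left, now facing East
  F5: move forward 5, now at (row=9, col=5)
  F1: move forward 1, now at (row=9, col=6)
  L: turn left, now facing North
  F4: move forward 3/4 (blocked), now at (row=6, col=6)
Final: (row=6, col=6), facing North

Answer: Final position: (row=6, col=6), facing North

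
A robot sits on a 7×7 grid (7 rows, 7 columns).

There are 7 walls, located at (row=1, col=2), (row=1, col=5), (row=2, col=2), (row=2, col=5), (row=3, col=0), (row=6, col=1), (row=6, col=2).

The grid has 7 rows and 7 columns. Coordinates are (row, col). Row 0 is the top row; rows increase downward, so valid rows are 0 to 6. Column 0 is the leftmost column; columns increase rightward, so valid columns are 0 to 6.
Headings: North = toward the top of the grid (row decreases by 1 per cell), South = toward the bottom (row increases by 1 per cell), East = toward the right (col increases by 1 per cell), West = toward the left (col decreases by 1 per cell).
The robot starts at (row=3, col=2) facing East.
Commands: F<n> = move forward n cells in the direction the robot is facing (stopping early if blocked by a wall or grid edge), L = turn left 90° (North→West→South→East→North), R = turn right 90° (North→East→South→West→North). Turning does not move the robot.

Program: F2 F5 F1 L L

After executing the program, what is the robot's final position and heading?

Answer: Final position: (row=3, col=6), facing West

Derivation:
Start: (row=3, col=2), facing East
  F2: move forward 2, now at (row=3, col=4)
  F5: move forward 2/5 (blocked), now at (row=3, col=6)
  F1: move forward 0/1 (blocked), now at (row=3, col=6)
  L: turn left, now facing North
  L: turn left, now facing West
Final: (row=3, col=6), facing West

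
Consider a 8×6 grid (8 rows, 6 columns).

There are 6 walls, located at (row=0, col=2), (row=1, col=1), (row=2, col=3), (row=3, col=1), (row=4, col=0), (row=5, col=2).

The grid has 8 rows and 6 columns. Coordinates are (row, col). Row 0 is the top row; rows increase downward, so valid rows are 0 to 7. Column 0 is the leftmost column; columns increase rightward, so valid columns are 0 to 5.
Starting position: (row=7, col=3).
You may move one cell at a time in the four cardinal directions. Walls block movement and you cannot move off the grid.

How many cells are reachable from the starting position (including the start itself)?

Answer: Reachable cells: 42

Derivation:
BFS flood-fill from (row=7, col=3):
  Distance 0: (row=7, col=3)
  Distance 1: (row=6, col=3), (row=7, col=2), (row=7, col=4)
  Distance 2: (row=5, col=3), (row=6, col=2), (row=6, col=4), (row=7, col=1), (row=7, col=5)
  Distance 3: (row=4, col=3), (row=5, col=4), (row=6, col=1), (row=6, col=5), (row=7, col=0)
  Distance 4: (row=3, col=3), (row=4, col=2), (row=4, col=4), (row=5, col=1), (row=5, col=5), (row=6, col=0)
  Distance 5: (row=3, col=2), (row=3, col=4), (row=4, col=1), (row=4, col=5), (row=5, col=0)
  Distance 6: (row=2, col=2), (row=2, col=4), (row=3, col=5)
  Distance 7: (row=1, col=2), (row=1, col=4), (row=2, col=1), (row=2, col=5)
  Distance 8: (row=0, col=4), (row=1, col=3), (row=1, col=5), (row=2, col=0)
  Distance 9: (row=0, col=3), (row=0, col=5), (row=1, col=0), (row=3, col=0)
  Distance 10: (row=0, col=0)
  Distance 11: (row=0, col=1)
Total reachable: 42 (grid has 42 open cells total)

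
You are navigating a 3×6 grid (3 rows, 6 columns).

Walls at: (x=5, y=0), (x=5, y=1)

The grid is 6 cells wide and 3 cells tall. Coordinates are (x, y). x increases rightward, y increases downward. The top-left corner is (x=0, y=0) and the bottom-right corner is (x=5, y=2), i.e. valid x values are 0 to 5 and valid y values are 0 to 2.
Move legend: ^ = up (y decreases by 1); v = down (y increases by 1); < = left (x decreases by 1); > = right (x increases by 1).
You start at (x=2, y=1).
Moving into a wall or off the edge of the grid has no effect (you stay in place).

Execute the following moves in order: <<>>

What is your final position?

Answer: Final position: (x=2, y=1)

Derivation:
Start: (x=2, y=1)
  < (left): (x=2, y=1) -> (x=1, y=1)
  < (left): (x=1, y=1) -> (x=0, y=1)
  > (right): (x=0, y=1) -> (x=1, y=1)
  > (right): (x=1, y=1) -> (x=2, y=1)
Final: (x=2, y=1)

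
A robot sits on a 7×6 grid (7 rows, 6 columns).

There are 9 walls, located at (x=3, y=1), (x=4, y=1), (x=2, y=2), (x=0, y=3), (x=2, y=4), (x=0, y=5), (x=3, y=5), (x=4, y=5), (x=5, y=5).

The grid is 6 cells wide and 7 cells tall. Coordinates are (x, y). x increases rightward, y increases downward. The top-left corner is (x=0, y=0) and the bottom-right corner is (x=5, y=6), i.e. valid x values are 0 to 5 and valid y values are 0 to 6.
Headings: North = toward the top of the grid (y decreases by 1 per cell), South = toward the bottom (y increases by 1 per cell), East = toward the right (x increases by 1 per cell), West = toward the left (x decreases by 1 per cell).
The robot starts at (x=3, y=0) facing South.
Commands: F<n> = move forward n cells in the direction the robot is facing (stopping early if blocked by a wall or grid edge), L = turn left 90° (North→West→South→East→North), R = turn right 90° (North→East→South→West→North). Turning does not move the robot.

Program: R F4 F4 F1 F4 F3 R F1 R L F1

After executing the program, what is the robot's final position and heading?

Start: (x=3, y=0), facing South
  R: turn right, now facing West
  F4: move forward 3/4 (blocked), now at (x=0, y=0)
  F4: move forward 0/4 (blocked), now at (x=0, y=0)
  F1: move forward 0/1 (blocked), now at (x=0, y=0)
  F4: move forward 0/4 (blocked), now at (x=0, y=0)
  F3: move forward 0/3 (blocked), now at (x=0, y=0)
  R: turn right, now facing North
  F1: move forward 0/1 (blocked), now at (x=0, y=0)
  R: turn right, now facing East
  L: turn left, now facing North
  F1: move forward 0/1 (blocked), now at (x=0, y=0)
Final: (x=0, y=0), facing North

Answer: Final position: (x=0, y=0), facing North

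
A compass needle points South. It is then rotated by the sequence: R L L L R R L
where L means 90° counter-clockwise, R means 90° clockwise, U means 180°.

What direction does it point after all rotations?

Start: South
  R (right (90° clockwise)) -> West
  L (left (90° counter-clockwise)) -> South
  L (left (90° counter-clockwise)) -> East
  L (left (90° counter-clockwise)) -> North
  R (right (90° clockwise)) -> East
  R (right (90° clockwise)) -> South
  L (left (90° counter-clockwise)) -> East
Final: East

Answer: Final heading: East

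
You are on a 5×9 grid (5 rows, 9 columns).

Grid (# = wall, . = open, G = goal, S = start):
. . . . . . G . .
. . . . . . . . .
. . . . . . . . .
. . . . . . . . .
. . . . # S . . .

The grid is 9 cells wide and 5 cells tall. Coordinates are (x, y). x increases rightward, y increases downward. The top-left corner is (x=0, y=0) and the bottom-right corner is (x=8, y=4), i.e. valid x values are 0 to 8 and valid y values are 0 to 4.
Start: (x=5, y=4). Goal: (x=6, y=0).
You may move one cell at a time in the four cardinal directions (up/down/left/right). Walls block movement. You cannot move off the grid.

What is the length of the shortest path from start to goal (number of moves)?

BFS from (x=5, y=4) until reaching (x=6, y=0):
  Distance 0: (x=5, y=4)
  Distance 1: (x=5, y=3), (x=6, y=4)
  Distance 2: (x=5, y=2), (x=4, y=3), (x=6, y=3), (x=7, y=4)
  Distance 3: (x=5, y=1), (x=4, y=2), (x=6, y=2), (x=3, y=3), (x=7, y=3), (x=8, y=4)
  Distance 4: (x=5, y=0), (x=4, y=1), (x=6, y=1), (x=3, y=2), (x=7, y=2), (x=2, y=3), (x=8, y=3), (x=3, y=4)
  Distance 5: (x=4, y=0), (x=6, y=0), (x=3, y=1), (x=7, y=1), (x=2, y=2), (x=8, y=2), (x=1, y=3), (x=2, y=4)  <- goal reached here
One shortest path (5 moves): (x=5, y=4) -> (x=6, y=4) -> (x=6, y=3) -> (x=6, y=2) -> (x=6, y=1) -> (x=6, y=0)

Answer: Shortest path length: 5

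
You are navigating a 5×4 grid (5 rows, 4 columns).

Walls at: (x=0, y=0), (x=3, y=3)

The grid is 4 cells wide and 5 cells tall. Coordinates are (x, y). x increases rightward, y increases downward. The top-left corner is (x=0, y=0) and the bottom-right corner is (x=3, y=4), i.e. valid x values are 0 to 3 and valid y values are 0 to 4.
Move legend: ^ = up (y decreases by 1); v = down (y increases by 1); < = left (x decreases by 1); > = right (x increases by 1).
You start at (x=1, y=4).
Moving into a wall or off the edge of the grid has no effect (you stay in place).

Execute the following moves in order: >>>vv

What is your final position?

Answer: Final position: (x=3, y=4)

Derivation:
Start: (x=1, y=4)
  > (right): (x=1, y=4) -> (x=2, y=4)
  > (right): (x=2, y=4) -> (x=3, y=4)
  > (right): blocked, stay at (x=3, y=4)
  v (down): blocked, stay at (x=3, y=4)
  v (down): blocked, stay at (x=3, y=4)
Final: (x=3, y=4)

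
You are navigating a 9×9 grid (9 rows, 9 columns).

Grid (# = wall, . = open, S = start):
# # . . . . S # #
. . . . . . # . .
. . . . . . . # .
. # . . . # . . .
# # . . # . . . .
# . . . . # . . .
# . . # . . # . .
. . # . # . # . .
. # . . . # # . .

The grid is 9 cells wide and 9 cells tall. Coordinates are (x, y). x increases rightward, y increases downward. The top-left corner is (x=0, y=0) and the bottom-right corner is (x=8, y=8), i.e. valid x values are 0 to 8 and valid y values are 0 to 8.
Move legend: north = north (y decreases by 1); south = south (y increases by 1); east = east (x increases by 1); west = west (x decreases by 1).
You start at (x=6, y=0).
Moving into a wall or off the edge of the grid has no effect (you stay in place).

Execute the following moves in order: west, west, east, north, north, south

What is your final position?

Start: (x=6, y=0)
  west (west): (x=6, y=0) -> (x=5, y=0)
  west (west): (x=5, y=0) -> (x=4, y=0)
  east (east): (x=4, y=0) -> (x=5, y=0)
  north (north): blocked, stay at (x=5, y=0)
  north (north): blocked, stay at (x=5, y=0)
  south (south): (x=5, y=0) -> (x=5, y=1)
Final: (x=5, y=1)

Answer: Final position: (x=5, y=1)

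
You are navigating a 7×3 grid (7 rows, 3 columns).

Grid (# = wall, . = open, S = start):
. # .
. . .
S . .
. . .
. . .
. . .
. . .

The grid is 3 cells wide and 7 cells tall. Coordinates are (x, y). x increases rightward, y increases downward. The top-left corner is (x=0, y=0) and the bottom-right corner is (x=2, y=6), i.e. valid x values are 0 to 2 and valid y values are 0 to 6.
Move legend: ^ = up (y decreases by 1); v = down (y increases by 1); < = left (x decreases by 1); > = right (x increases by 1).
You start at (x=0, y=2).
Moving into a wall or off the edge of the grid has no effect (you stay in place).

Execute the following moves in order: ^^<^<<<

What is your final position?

Start: (x=0, y=2)
  ^ (up): (x=0, y=2) -> (x=0, y=1)
  ^ (up): (x=0, y=1) -> (x=0, y=0)
  < (left): blocked, stay at (x=0, y=0)
  ^ (up): blocked, stay at (x=0, y=0)
  [×3]< (left): blocked, stay at (x=0, y=0)
Final: (x=0, y=0)

Answer: Final position: (x=0, y=0)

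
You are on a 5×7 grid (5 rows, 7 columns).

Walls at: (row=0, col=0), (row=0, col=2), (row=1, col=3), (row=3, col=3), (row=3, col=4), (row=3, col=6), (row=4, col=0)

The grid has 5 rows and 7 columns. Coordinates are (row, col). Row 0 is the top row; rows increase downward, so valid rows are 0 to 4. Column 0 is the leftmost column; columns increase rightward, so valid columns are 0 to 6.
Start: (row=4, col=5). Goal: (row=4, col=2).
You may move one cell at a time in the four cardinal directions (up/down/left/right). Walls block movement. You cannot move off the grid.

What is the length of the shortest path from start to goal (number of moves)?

Answer: Shortest path length: 3

Derivation:
BFS from (row=4, col=5) until reaching (row=4, col=2):
  Distance 0: (row=4, col=5)
  Distance 1: (row=3, col=5), (row=4, col=4), (row=4, col=6)
  Distance 2: (row=2, col=5), (row=4, col=3)
  Distance 3: (row=1, col=5), (row=2, col=4), (row=2, col=6), (row=4, col=2)  <- goal reached here
One shortest path (3 moves): (row=4, col=5) -> (row=4, col=4) -> (row=4, col=3) -> (row=4, col=2)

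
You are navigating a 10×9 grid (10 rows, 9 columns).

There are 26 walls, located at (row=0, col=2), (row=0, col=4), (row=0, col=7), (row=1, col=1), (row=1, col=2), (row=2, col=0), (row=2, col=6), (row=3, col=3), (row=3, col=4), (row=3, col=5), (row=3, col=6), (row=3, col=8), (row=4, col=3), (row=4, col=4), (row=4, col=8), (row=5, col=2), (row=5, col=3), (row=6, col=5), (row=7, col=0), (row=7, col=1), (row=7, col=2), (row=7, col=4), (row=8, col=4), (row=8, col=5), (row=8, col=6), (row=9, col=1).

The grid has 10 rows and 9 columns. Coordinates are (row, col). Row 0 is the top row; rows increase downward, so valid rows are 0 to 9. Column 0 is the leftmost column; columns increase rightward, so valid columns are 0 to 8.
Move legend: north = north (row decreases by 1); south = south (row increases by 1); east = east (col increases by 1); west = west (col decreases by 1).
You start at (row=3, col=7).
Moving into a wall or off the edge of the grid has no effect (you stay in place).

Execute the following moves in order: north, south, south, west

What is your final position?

Start: (row=3, col=7)
  north (north): (row=3, col=7) -> (row=2, col=7)
  south (south): (row=2, col=7) -> (row=3, col=7)
  south (south): (row=3, col=7) -> (row=4, col=7)
  west (west): (row=4, col=7) -> (row=4, col=6)
Final: (row=4, col=6)

Answer: Final position: (row=4, col=6)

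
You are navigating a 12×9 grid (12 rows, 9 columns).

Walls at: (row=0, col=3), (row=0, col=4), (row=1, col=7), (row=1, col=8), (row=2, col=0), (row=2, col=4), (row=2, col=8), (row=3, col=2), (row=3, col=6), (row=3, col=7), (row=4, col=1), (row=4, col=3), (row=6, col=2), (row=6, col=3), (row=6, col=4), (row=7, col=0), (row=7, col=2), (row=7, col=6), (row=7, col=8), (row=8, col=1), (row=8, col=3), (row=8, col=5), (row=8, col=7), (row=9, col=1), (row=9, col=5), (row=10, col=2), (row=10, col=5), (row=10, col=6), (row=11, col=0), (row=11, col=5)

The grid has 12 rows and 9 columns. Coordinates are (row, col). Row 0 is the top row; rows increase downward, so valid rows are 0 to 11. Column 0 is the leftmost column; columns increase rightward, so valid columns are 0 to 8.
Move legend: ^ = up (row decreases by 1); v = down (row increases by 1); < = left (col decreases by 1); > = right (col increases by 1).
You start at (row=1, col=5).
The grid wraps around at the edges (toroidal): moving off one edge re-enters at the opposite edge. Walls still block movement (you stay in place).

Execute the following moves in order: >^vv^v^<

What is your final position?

Start: (row=1, col=5)
  > (right): (row=1, col=5) -> (row=1, col=6)
  ^ (up): (row=1, col=6) -> (row=0, col=6)
  v (down): (row=0, col=6) -> (row=1, col=6)
  v (down): (row=1, col=6) -> (row=2, col=6)
  ^ (up): (row=2, col=6) -> (row=1, col=6)
  v (down): (row=1, col=6) -> (row=2, col=6)
  ^ (up): (row=2, col=6) -> (row=1, col=6)
  < (left): (row=1, col=6) -> (row=1, col=5)
Final: (row=1, col=5)

Answer: Final position: (row=1, col=5)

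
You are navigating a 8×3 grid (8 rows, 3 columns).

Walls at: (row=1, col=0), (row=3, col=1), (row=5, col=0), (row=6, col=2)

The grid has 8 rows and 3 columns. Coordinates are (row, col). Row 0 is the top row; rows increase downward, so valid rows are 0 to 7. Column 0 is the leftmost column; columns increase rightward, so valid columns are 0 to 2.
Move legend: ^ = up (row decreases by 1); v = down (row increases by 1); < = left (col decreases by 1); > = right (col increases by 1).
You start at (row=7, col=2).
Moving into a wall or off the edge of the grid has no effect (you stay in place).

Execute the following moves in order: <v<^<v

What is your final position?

Answer: Final position: (row=7, col=0)

Derivation:
Start: (row=7, col=2)
  < (left): (row=7, col=2) -> (row=7, col=1)
  v (down): blocked, stay at (row=7, col=1)
  < (left): (row=7, col=1) -> (row=7, col=0)
  ^ (up): (row=7, col=0) -> (row=6, col=0)
  < (left): blocked, stay at (row=6, col=0)
  v (down): (row=6, col=0) -> (row=7, col=0)
Final: (row=7, col=0)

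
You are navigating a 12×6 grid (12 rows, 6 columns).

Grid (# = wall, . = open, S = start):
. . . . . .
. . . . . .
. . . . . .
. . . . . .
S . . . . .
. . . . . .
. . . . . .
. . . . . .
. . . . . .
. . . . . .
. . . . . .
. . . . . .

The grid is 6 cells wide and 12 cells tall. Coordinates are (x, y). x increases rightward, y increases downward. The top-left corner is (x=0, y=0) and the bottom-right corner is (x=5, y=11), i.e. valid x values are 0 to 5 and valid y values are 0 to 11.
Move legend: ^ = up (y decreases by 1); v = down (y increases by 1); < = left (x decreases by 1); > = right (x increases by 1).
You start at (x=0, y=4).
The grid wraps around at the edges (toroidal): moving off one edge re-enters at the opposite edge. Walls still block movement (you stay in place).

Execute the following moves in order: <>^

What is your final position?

Start: (x=0, y=4)
  < (left): (x=0, y=4) -> (x=5, y=4)
  > (right): (x=5, y=4) -> (x=0, y=4)
  ^ (up): (x=0, y=4) -> (x=0, y=3)
Final: (x=0, y=3)

Answer: Final position: (x=0, y=3)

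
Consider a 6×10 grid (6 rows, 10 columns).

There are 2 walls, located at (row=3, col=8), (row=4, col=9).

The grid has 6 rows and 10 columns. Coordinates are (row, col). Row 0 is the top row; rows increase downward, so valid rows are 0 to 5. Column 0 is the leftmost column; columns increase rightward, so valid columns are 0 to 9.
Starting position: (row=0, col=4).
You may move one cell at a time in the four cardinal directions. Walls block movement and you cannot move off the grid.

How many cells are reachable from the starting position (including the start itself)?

BFS flood-fill from (row=0, col=4):
  Distance 0: (row=0, col=4)
  Distance 1: (row=0, col=3), (row=0, col=5), (row=1, col=4)
  Distance 2: (row=0, col=2), (row=0, col=6), (row=1, col=3), (row=1, col=5), (row=2, col=4)
  Distance 3: (row=0, col=1), (row=0, col=7), (row=1, col=2), (row=1, col=6), (row=2, col=3), (row=2, col=5), (row=3, col=4)
  Distance 4: (row=0, col=0), (row=0, col=8), (row=1, col=1), (row=1, col=7), (row=2, col=2), (row=2, col=6), (row=3, col=3), (row=3, col=5), (row=4, col=4)
  Distance 5: (row=0, col=9), (row=1, col=0), (row=1, col=8), (row=2, col=1), (row=2, col=7), (row=3, col=2), (row=3, col=6), (row=4, col=3), (row=4, col=5), (row=5, col=4)
  Distance 6: (row=1, col=9), (row=2, col=0), (row=2, col=8), (row=3, col=1), (row=3, col=7), (row=4, col=2), (row=4, col=6), (row=5, col=3), (row=5, col=5)
  Distance 7: (row=2, col=9), (row=3, col=0), (row=4, col=1), (row=4, col=7), (row=5, col=2), (row=5, col=6)
  Distance 8: (row=3, col=9), (row=4, col=0), (row=4, col=8), (row=5, col=1), (row=5, col=7)
  Distance 9: (row=5, col=0), (row=5, col=8)
  Distance 10: (row=5, col=9)
Total reachable: 58 (grid has 58 open cells total)

Answer: Reachable cells: 58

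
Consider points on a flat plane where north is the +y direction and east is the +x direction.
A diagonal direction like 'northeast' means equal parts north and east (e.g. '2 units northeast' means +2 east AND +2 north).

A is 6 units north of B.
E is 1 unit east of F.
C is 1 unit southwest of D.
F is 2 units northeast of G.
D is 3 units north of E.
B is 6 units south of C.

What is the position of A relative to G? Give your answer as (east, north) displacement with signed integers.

Answer: A is at (east=2, north=4) relative to G.

Derivation:
Place G at the origin (east=0, north=0).
  F is 2 units northeast of G: delta (east=+2, north=+2); F at (east=2, north=2).
  E is 1 unit east of F: delta (east=+1, north=+0); E at (east=3, north=2).
  D is 3 units north of E: delta (east=+0, north=+3); D at (east=3, north=5).
  C is 1 unit southwest of D: delta (east=-1, north=-1); C at (east=2, north=4).
  B is 6 units south of C: delta (east=+0, north=-6); B at (east=2, north=-2).
  A is 6 units north of B: delta (east=+0, north=+6); A at (east=2, north=4).
Therefore A relative to G: (east=2, north=4).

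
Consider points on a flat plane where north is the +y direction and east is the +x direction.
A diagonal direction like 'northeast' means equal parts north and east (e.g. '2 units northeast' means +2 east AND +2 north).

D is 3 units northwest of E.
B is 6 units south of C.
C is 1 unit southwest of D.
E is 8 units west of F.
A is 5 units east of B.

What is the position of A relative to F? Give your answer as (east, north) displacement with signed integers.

Place F at the origin (east=0, north=0).
  E is 8 units west of F: delta (east=-8, north=+0); E at (east=-8, north=0).
  D is 3 units northwest of E: delta (east=-3, north=+3); D at (east=-11, north=3).
  C is 1 unit southwest of D: delta (east=-1, north=-1); C at (east=-12, north=2).
  B is 6 units south of C: delta (east=+0, north=-6); B at (east=-12, north=-4).
  A is 5 units east of B: delta (east=+5, north=+0); A at (east=-7, north=-4).
Therefore A relative to F: (east=-7, north=-4).

Answer: A is at (east=-7, north=-4) relative to F.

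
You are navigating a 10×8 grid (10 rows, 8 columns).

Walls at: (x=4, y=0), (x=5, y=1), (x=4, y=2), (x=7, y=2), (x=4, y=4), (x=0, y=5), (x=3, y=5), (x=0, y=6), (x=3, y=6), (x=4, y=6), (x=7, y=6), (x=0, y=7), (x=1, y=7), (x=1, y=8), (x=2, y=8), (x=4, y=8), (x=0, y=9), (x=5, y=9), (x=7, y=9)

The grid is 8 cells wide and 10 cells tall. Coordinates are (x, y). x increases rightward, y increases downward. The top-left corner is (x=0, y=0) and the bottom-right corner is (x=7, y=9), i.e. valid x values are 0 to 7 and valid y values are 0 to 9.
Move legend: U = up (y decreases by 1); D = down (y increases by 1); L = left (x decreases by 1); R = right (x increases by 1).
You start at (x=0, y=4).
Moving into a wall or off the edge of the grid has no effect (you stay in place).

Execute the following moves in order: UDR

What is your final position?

Start: (x=0, y=4)
  U (up): (x=0, y=4) -> (x=0, y=3)
  D (down): (x=0, y=3) -> (x=0, y=4)
  R (right): (x=0, y=4) -> (x=1, y=4)
Final: (x=1, y=4)

Answer: Final position: (x=1, y=4)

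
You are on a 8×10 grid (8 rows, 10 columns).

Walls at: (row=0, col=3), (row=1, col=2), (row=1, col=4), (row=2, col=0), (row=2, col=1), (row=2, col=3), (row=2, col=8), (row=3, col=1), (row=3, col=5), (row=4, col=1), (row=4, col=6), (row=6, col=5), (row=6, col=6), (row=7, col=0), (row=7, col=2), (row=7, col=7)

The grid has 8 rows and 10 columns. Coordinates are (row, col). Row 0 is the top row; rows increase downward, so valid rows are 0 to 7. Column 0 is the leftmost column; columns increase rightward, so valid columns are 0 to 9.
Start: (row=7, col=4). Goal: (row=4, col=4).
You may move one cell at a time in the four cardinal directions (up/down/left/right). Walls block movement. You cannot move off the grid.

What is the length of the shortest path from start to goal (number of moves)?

Answer: Shortest path length: 3

Derivation:
BFS from (row=7, col=4) until reaching (row=4, col=4):
  Distance 0: (row=7, col=4)
  Distance 1: (row=6, col=4), (row=7, col=3), (row=7, col=5)
  Distance 2: (row=5, col=4), (row=6, col=3), (row=7, col=6)
  Distance 3: (row=4, col=4), (row=5, col=3), (row=5, col=5), (row=6, col=2)  <- goal reached here
One shortest path (3 moves): (row=7, col=4) -> (row=6, col=4) -> (row=5, col=4) -> (row=4, col=4)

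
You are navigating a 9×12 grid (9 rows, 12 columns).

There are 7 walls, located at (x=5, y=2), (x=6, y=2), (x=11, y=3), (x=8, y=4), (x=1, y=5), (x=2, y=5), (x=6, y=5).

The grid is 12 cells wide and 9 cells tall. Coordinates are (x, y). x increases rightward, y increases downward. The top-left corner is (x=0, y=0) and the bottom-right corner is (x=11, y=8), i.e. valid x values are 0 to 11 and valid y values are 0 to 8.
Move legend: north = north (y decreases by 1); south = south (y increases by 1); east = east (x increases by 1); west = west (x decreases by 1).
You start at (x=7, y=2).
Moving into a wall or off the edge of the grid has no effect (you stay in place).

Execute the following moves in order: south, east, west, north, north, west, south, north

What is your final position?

Answer: Final position: (x=6, y=0)

Derivation:
Start: (x=7, y=2)
  south (south): (x=7, y=2) -> (x=7, y=3)
  east (east): (x=7, y=3) -> (x=8, y=3)
  west (west): (x=8, y=3) -> (x=7, y=3)
  north (north): (x=7, y=3) -> (x=7, y=2)
  north (north): (x=7, y=2) -> (x=7, y=1)
  west (west): (x=7, y=1) -> (x=6, y=1)
  south (south): blocked, stay at (x=6, y=1)
  north (north): (x=6, y=1) -> (x=6, y=0)
Final: (x=6, y=0)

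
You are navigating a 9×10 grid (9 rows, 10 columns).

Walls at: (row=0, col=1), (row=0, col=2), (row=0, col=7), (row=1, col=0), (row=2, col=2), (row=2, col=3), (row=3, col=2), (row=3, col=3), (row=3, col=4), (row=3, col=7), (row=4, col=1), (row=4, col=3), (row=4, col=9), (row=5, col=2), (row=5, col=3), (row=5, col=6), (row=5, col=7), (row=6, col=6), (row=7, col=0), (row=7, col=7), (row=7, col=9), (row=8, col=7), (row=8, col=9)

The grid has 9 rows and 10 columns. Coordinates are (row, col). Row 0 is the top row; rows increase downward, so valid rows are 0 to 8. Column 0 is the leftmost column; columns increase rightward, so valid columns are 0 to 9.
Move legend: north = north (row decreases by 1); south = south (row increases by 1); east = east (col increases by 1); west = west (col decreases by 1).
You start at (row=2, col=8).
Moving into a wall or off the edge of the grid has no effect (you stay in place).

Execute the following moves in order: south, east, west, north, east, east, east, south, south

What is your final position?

Start: (row=2, col=8)
  south (south): (row=2, col=8) -> (row=3, col=8)
  east (east): (row=3, col=8) -> (row=3, col=9)
  west (west): (row=3, col=9) -> (row=3, col=8)
  north (north): (row=3, col=8) -> (row=2, col=8)
  east (east): (row=2, col=8) -> (row=2, col=9)
  east (east): blocked, stay at (row=2, col=9)
  east (east): blocked, stay at (row=2, col=9)
  south (south): (row=2, col=9) -> (row=3, col=9)
  south (south): blocked, stay at (row=3, col=9)
Final: (row=3, col=9)

Answer: Final position: (row=3, col=9)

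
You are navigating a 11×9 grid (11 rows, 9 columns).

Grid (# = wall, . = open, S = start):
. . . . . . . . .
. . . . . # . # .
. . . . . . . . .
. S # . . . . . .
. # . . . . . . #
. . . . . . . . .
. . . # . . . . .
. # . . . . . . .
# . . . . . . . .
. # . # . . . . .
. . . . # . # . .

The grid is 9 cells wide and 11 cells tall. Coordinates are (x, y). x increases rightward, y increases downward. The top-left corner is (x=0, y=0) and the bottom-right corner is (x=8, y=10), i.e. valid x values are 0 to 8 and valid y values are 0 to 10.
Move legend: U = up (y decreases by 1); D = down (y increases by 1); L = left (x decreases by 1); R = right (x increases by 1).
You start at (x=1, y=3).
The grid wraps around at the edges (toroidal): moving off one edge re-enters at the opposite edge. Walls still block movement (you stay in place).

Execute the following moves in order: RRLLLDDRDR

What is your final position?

Answer: Final position: (x=0, y=6)

Derivation:
Start: (x=1, y=3)
  R (right): blocked, stay at (x=1, y=3)
  R (right): blocked, stay at (x=1, y=3)
  L (left): (x=1, y=3) -> (x=0, y=3)
  L (left): (x=0, y=3) -> (x=8, y=3)
  L (left): (x=8, y=3) -> (x=7, y=3)
  D (down): (x=7, y=3) -> (x=7, y=4)
  D (down): (x=7, y=4) -> (x=7, y=5)
  R (right): (x=7, y=5) -> (x=8, y=5)
  D (down): (x=8, y=5) -> (x=8, y=6)
  R (right): (x=8, y=6) -> (x=0, y=6)
Final: (x=0, y=6)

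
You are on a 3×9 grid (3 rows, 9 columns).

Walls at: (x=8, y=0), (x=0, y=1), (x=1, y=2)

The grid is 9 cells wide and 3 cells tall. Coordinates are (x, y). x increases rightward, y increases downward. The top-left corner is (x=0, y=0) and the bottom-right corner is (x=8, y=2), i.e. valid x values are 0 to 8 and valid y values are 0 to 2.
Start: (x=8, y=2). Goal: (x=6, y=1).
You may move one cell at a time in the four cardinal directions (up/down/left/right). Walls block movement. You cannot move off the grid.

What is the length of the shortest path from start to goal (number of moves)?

Answer: Shortest path length: 3

Derivation:
BFS from (x=8, y=2) until reaching (x=6, y=1):
  Distance 0: (x=8, y=2)
  Distance 1: (x=8, y=1), (x=7, y=2)
  Distance 2: (x=7, y=1), (x=6, y=2)
  Distance 3: (x=7, y=0), (x=6, y=1), (x=5, y=2)  <- goal reached here
One shortest path (3 moves): (x=8, y=2) -> (x=7, y=2) -> (x=6, y=2) -> (x=6, y=1)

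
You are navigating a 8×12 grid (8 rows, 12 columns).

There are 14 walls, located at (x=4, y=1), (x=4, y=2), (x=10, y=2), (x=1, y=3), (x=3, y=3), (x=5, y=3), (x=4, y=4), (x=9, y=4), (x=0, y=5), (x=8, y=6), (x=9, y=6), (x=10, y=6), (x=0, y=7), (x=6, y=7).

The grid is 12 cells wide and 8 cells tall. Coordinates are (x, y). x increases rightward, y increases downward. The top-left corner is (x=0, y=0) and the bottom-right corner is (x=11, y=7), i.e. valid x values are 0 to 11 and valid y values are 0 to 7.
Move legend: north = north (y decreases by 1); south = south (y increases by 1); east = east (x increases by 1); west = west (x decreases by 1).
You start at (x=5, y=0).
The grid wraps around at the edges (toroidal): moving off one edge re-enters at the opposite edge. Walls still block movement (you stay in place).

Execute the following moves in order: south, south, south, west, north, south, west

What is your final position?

Answer: Final position: (x=5, y=2)

Derivation:
Start: (x=5, y=0)
  south (south): (x=5, y=0) -> (x=5, y=1)
  south (south): (x=5, y=1) -> (x=5, y=2)
  south (south): blocked, stay at (x=5, y=2)
  west (west): blocked, stay at (x=5, y=2)
  north (north): (x=5, y=2) -> (x=5, y=1)
  south (south): (x=5, y=1) -> (x=5, y=2)
  west (west): blocked, stay at (x=5, y=2)
Final: (x=5, y=2)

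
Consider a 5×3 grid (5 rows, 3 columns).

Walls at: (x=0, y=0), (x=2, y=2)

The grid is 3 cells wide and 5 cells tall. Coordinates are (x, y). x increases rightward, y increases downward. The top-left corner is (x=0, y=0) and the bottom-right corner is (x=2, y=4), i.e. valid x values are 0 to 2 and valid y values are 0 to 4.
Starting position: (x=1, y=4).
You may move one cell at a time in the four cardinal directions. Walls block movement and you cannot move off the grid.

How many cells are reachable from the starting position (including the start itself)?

Answer: Reachable cells: 13

Derivation:
BFS flood-fill from (x=1, y=4):
  Distance 0: (x=1, y=4)
  Distance 1: (x=1, y=3), (x=0, y=4), (x=2, y=4)
  Distance 2: (x=1, y=2), (x=0, y=3), (x=2, y=3)
  Distance 3: (x=1, y=1), (x=0, y=2)
  Distance 4: (x=1, y=0), (x=0, y=1), (x=2, y=1)
  Distance 5: (x=2, y=0)
Total reachable: 13 (grid has 13 open cells total)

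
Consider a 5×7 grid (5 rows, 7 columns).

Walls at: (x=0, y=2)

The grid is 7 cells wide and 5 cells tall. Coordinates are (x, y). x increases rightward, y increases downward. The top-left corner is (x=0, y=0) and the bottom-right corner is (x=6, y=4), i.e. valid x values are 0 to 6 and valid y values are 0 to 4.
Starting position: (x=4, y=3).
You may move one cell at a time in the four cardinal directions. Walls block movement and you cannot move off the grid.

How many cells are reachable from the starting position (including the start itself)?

Answer: Reachable cells: 34

Derivation:
BFS flood-fill from (x=4, y=3):
  Distance 0: (x=4, y=3)
  Distance 1: (x=4, y=2), (x=3, y=3), (x=5, y=3), (x=4, y=4)
  Distance 2: (x=4, y=1), (x=3, y=2), (x=5, y=2), (x=2, y=3), (x=6, y=3), (x=3, y=4), (x=5, y=4)
  Distance 3: (x=4, y=0), (x=3, y=1), (x=5, y=1), (x=2, y=2), (x=6, y=2), (x=1, y=3), (x=2, y=4), (x=6, y=4)
  Distance 4: (x=3, y=0), (x=5, y=0), (x=2, y=1), (x=6, y=1), (x=1, y=2), (x=0, y=3), (x=1, y=4)
  Distance 5: (x=2, y=0), (x=6, y=0), (x=1, y=1), (x=0, y=4)
  Distance 6: (x=1, y=0), (x=0, y=1)
  Distance 7: (x=0, y=0)
Total reachable: 34 (grid has 34 open cells total)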